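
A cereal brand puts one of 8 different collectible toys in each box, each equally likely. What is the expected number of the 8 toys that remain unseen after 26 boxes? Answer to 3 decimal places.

0.248

For each toy, P(unseen after 26) = (7/8)^26 = 0.0311.
By linearity of expectation, E[unseen] = 8·(7/8)^26 = 0.2485.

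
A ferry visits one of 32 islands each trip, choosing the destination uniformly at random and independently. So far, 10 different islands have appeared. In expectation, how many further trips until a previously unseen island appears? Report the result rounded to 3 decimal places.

1.455

Each trip yields a new island with probability (32-10)/32 = 22/32, so the wait is geometric with mean 32/22.
E = 32/22 = 1.4545.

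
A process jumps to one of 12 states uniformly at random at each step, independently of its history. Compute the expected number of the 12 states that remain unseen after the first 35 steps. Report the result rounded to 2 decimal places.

0.57

For each state, P(unseen after 35) = (11/12)^35 = 0.048.
By linearity of expectation, E[unseen] = 12·(11/12)^35 = 0.571.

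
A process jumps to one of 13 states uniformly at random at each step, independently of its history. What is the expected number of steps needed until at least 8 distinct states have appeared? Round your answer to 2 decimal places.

11.66

Going from k to k+1 distinct takes a geometric number of steps with mean 13/(13-k).
Sum over k = 0,...,7: E = 13/13 + 13/12 + 13/11 + ... + 13/7 + 13/6 = 11.658.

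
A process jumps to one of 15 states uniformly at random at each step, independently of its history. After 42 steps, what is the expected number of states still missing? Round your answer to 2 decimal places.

For each state, P(unseen after 42) = (14/15)^42 = 0.055.
By linearity of expectation, E[unseen] = 15·(14/15)^42 = 0.827.

0.83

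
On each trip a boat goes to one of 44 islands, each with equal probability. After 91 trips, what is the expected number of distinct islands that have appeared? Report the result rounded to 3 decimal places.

38.569

For each island, P(seen in 91 trips) = 1 - (43/44)^91 = 0.8766.
By linearity of expectation, E[distinct seen] = 44·(1 - (43/44)^91) = 38.5689.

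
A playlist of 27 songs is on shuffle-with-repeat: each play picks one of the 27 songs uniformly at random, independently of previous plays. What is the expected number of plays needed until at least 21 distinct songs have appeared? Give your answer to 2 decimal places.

Going from k to k+1 distinct takes a geometric number of plays with mean 27/(27-k).
Sum over k = 0,...,20: E = 27/27 + 27/26 + 27/25 + ... + 27/8 + 27/7 = 38.919.

38.92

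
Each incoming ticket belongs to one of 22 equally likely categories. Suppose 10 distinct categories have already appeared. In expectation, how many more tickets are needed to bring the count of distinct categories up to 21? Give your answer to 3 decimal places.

With k distinct categories already seen, the next new one takes an expected 22/(22-k) tickets.
Sum over k = 10,...,20: E = 22/12 + 22/11 + 22/10 + ... + 22/3 + 22/2 = 46.2706.

46.271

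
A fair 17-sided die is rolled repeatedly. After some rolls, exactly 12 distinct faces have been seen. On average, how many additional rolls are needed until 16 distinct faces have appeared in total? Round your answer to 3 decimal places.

With k distinct faces already seen, the next new one takes an expected 17/(17-k) rolls.
Sum over k = 12,...,15: E = 17/5 + 17/4 + 17/3 + 17/2 = 21.8167.

21.817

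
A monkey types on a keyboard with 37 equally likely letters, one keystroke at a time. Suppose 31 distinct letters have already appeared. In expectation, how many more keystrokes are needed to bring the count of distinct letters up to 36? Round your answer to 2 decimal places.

The wait to go from k to k+1 distinct letters is geometric with mean 37/(37-k).
Sum over k = 31,...,35: E = 37/6 + 37/5 + 37/4 + 37/3 + 37/2 = 53.650.

53.65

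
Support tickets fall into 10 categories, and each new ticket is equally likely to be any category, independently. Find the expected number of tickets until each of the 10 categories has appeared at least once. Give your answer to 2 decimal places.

29.29

Split into phases: going from k distinct to k+1 distinct takes on average 10/(10-k) tickets.
E[T] = 10/10 + 10/9 + 10/8 + ... + 10/2 + 10/1 = 10·H_{10}.
H_{10} = 2.929, so E[T] = 29.290.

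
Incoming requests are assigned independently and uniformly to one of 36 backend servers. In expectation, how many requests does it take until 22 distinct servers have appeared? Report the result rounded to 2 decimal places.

33.23

With k distinct servers already seen, the next new one arrives after an expected 36/(36-k) requests.
Sum over k = 0,...,21: E = 36/36 + 36/35 + 36/34 + ... + 36/16 + 36/15 = 33.228.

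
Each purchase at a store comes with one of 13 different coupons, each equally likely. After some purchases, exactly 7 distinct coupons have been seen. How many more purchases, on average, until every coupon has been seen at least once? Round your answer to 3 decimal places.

31.850

The wait to go from k to k+1 distinct coupons is geometric with mean 13/(13-k).
Sum over k = 7,...,12: E = 13/6 + 13/5 + 13/4 + 13/3 + 13/2 + 13/1 = 31.8500.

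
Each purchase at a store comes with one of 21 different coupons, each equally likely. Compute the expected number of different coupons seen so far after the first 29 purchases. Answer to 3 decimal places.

15.898

For each coupon, P(seen in 29 purchases) = 1 - (20/21)^29 = 0.7571.
By linearity of expectation, E[distinct seen] = 21·(1 - (20/21)^29) = 15.8981.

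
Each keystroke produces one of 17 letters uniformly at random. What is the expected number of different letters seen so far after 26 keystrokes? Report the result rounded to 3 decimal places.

For each letter, P(seen in 26 keystrokes) = 1 - (16/17)^26 = 0.7932.
By linearity of expectation, E[distinct seen] = 17·(1 - (16/17)^26) = 13.4852.

13.485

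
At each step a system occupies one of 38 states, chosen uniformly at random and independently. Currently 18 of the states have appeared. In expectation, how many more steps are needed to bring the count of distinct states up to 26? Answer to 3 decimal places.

With k distinct states already seen, the next new one takes an expected 38/(38-k) steps.
Sum over k = 18,...,25: E = 38/20 + 38/19 + 38/18 + ... + 38/14 + 38/13 = 18.7921.

18.792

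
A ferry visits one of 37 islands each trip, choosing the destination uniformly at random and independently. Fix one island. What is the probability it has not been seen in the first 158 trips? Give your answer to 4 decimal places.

On each trip the fixed island fails to appear with probability 36/37.
P(still missing after 158) = (36/37)^158 = 0.01318.

0.0132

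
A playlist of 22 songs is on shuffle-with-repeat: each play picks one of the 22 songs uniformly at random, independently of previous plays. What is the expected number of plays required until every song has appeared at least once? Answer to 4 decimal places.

81.1979

After k distinct songs have appeared, the next play gives a new one with probability (22-k)/22, so the expected wait for the (k+1)-th is 22/(22-k).
E[T] = 22/22 + 22/21 + 22/20 + ... + 22/2 + 22/1 = 22·H_{22}.
H_{22} = 3.69081, so E[T] = 81.19789.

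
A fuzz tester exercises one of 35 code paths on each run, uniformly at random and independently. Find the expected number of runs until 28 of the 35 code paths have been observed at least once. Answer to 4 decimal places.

54.3873

Going from k to k+1 distinct takes a geometric number of runs with mean 35/(35-k).
Sum over k = 0,...,27: E = 35/35 + 35/34 + 35/33 + ... + 35/9 + 35/8 = 54.38735.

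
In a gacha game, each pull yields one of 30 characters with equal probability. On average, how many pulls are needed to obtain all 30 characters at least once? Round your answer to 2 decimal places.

119.85

After k distinct characters have appeared, the next pull gives a new one with probability (30-k)/30, so the expected wait for the (k+1)-th is 30/(30-k).
E[T] = 30/30 + 30/29 + 30/28 + ... + 30/2 + 30/1 = 30·H_{30}.
H_{30} = 3.995, so E[T] = 119.850.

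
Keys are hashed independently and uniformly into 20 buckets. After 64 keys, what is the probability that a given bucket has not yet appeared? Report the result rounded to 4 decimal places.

Each key misses the fixed bucket with probability (20-1)/20 = 19/20, independently.
P(still missing after 64) = (19/20)^64 = 0.03752.

0.0375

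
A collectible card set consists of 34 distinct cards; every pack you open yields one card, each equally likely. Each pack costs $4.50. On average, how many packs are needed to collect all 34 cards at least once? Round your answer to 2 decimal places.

Split into phases: going from k distinct to k+1 distinct takes on average 34/(34-k) packs.
E[T] = 34/34 + 34/33 + 34/32 + ... + 34/2 + 34/1 = 34·H_{34}.
H_{34} = 4.118, so E[T] = 140.019.

140.02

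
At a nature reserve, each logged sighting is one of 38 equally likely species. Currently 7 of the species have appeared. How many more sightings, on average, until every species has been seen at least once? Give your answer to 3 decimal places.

With k distinct species already seen, the next new one takes an expected 38/(38-k) sightings.
Sum over k = 7,...,37: E = 38/31 + 38/30 + 38/29 + ... + 38/2 + 38/1 = 153.0353.

153.035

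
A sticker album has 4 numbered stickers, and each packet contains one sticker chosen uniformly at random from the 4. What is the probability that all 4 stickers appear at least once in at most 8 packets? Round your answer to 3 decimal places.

0.623

By inclusion–exclusion over which stickers are missing,
P(all seen) = Σ_{j=0}^{4} (-1)^j C(4,j)((4-j)/4)^8
= 1.0000 - 0.4005 + 0.0234 - 0.0001 + 0.0000
= 0.6229.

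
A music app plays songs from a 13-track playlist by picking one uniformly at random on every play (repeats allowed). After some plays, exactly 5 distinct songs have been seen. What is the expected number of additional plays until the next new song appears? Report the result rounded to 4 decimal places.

1.6250

The number of plays until the next new song is geometric with success probability 8/13, so its mean is 13/8.
E = 13/8 = 1.62500.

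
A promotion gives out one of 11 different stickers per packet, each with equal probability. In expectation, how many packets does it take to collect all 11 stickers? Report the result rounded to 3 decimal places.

Split into phases: going from k distinct to k+1 distinct takes on average 11/(11-k) packets.
E[T] = 11/11 + 11/10 + 11/9 + ... + 11/2 + 11/1 = 11·H_{11}.
H_{11} = 3.0199, so E[T] = 33.2187.

33.219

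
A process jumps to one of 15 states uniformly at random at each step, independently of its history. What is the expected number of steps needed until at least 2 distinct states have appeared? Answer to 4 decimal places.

2.0714

Going from k to k+1 distinct takes a geometric number of steps with mean 15/(15-k).
Sum over k = 0,...,1: E = 15/15 + 15/14 = 2.07143.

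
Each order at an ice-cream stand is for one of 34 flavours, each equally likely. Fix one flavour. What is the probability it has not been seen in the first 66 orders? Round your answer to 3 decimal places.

0.139

On each order the fixed flavour fails to appear with probability 33/34.
P(still missing after 66) = (33/34)^66 = 0.1394.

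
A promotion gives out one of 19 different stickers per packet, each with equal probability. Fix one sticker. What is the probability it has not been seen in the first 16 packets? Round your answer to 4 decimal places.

On each packet the fixed sticker fails to appear with probability 18/19.
P(still missing after 16) = (18/19)^16 = 0.42102.

0.4210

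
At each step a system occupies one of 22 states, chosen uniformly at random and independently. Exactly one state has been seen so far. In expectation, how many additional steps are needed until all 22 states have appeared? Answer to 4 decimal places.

80.1979

With k distinct states already seen, the next new one takes an expected 22/(22-k) steps.
Sum over k = 1,...,21: E = 22/21 + 22/20 + 22/19 + ... + 22/2 + 22/1 = 80.19789.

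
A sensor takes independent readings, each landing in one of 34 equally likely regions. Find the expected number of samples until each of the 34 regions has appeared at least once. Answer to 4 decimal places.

Split into phases: going from k distinct to k+1 distinct takes on average 34/(34-k) samples.
E[T] = 34/34 + 34/33 + 34/32 + ... + 34/2 + 34/1 = 34·H_{34}.
H_{34} = 4.11821, so E[T] = 140.01914.

140.0191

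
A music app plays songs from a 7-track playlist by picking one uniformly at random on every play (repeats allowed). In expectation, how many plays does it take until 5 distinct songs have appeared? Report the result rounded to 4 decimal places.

7.6500

With k distinct songs already seen, the next new one arrives after an expected 7/(7-k) plays.
Sum over k = 0,...,4: E = 7/7 + 7/6 + 7/5 + 7/4 + 7/3 = 7.65000.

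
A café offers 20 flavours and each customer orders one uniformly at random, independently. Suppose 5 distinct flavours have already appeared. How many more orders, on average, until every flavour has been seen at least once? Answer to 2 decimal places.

66.36

The wait to go from k to k+1 distinct flavours is geometric with mean 20/(20-k).
Sum over k = 5,...,19: E = 20/15 + 20/14 + 20/13 + ... + 20/2 + 20/1 = 66.365.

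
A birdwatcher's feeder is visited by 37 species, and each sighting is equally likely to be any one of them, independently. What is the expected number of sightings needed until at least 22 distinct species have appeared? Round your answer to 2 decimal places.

With k distinct species already seen, the next new one arrives after an expected 37/(37-k) sightings.
Sum over k = 0,...,21: E = 37/37 + 37/36 + 37/35 + ... + 37/17 + 37/16 = 32.684.

32.68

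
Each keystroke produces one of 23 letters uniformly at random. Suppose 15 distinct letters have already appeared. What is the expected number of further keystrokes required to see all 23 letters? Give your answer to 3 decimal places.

With k distinct letters already seen, the next new one takes an expected 23/(23-k) keystrokes.
Sum over k = 15,...,22: E = 23/8 + 23/7 + 23/6 + ... + 23/2 + 23/1 = 62.5107.

62.511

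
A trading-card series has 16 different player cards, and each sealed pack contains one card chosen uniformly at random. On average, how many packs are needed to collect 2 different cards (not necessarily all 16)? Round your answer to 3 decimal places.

Going from k to k+1 distinct takes a geometric number of packs with mean 16/(16-k).
Sum over k = 0,...,1: E = 16/16 + 16/15 = 2.0667.

2.067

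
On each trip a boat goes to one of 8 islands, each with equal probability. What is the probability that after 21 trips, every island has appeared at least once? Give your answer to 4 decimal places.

Let A_i be the event that island i is missing after 21 trips. By inclusion–exclusion on the A_i,
P(all seen) = Σ_{j=0}^{8} (-1)^j C(8,j)((8-j)/8)^21
= 1.00000 - 0.48446 + 0.06660 - 0.00290 + 0.00003 - 0.00000 + 0.00000 - 0.00000 + 0.00000
= 0.57927.

0.5793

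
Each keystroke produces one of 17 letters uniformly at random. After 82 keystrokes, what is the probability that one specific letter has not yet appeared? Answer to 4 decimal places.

Each keystroke misses the fixed letter with probability (17-1)/17 = 16/17, independently.
P(still missing after 82) = (16/17)^82 = 0.00693.

0.0069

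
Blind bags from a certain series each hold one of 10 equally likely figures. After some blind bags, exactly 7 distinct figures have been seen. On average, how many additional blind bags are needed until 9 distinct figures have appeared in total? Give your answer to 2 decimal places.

With k distinct figures already seen, the next new one takes an expected 10/(10-k) blind bags.
Sum over k = 7,...,8: E = 10/3 + 10/2 = 8.333.

8.33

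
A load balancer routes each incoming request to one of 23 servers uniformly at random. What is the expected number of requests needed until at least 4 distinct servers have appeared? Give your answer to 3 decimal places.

With k distinct servers already seen, the next new one arrives after an expected 23/(23-k) requests.
Sum over k = 0,...,3: E = 23/23 + 23/22 + 23/21 + 23/20 = 4.2907.

4.291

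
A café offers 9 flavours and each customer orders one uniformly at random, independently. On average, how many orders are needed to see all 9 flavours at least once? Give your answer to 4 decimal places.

Split into phases: going from k distinct to k+1 distinct takes on average 9/(9-k) orders.
E[T] = 9/9 + 9/8 + 9/7 + ... + 9/2 + 9/1 = 9·H_{9}.
H_{9} = 2.82897, so E[T] = 25.46071.

25.4607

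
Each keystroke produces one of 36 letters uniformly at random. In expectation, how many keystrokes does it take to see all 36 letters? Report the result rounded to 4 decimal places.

Split into phases: going from k distinct to k+1 distinct takes on average 36/(36-k) keystrokes.
E[T] = 36/36 + 36/35 + 36/34 + ... + 36/2 + 36/1 = 36·H_{36}.
H_{36} = 4.17456, so E[T] = 150.28413.

150.2841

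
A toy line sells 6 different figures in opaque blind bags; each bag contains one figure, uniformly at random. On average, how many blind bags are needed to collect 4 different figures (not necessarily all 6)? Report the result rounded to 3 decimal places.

Going from k to k+1 distinct takes a geometric number of blind bags with mean 6/(6-k).
Sum over k = 0,...,3: E = 6/6 + 6/5 + 6/4 + 6/3 = 5.7000.

5.700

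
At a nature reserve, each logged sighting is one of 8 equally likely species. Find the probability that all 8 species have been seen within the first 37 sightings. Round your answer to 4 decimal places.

0.9435

Let A_i be the event that species i is missing after 37 sightings. By inclusion–exclusion on the A_i,
P(all seen) = Σ_{j=0}^{8} (-1)^j C(8,j)((8-j)/8)^37
= 1.00000 - 0.05720 + 0.00067 - 0.00000 + 0.00000 - 0.00000 + 0.00000 - 0.00000 + 0.00000
= 0.94347.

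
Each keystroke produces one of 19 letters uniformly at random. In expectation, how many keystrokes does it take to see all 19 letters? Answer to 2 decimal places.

67.41

The wait to go from k to k+1 distinct letters is geometric with mean 19/(19-k).
E[T] = 19/19 + 19/18 + 19/17 + ... + 19/2 + 19/1 = 19·H_{19}.
H_{19} = 3.548, so E[T] = 67.407.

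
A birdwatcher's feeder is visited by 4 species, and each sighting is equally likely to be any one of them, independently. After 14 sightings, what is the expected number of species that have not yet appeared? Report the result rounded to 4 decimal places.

0.0713

For each species, P(unseen after 14) = (3/4)^14 = 0.01782.
By linearity of expectation, E[unseen] = 4·(3/4)^14 = 0.07127.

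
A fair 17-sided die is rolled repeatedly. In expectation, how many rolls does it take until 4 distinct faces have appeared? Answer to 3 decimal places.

4.410

With k distinct faces already seen, the next new one arrives after an expected 17/(17-k) rolls.
Sum over k = 0,...,3: E = 17/17 + 17/16 + 17/15 + 17/14 = 4.4101.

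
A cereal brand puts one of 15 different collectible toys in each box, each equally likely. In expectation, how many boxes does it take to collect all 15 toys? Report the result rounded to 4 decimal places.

After k distinct toys have appeared, the next box gives a new one with probability (15-k)/15, so the expected wait for the (k+1)-th is 15/(15-k).
E[T] = 15/15 + 15/14 + 15/13 + ... + 15/2 + 15/1 = 15·H_{15}.
H_{15} = 3.31823, so E[T] = 49.77343.

49.7734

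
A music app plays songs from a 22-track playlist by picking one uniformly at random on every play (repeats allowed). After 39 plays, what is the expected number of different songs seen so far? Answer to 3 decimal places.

For each song, P(seen in 39 plays) = 1 - (21/22)^39 = 0.8370.
By linearity of expectation, E[distinct seen] = 22·(1 - (21/22)^39) = 18.4150.

18.415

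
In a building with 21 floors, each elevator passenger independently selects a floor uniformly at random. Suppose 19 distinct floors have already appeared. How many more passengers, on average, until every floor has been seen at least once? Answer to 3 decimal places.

31.500

From k distinct to k+1 distinct takes on average 21/(21-k) passengers.
Sum over k = 19,...,20: E = 21/2 + 21/1 = 31.5000.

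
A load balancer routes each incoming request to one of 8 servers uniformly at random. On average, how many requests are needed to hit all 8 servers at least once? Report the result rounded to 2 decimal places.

Split into phases: going from k distinct to k+1 distinct takes on average 8/(8-k) requests.
E[T] = 8/8 + 8/7 + 8/6 + ... + 8/2 + 8/1 = 8·H_{8}.
H_{8} = 2.718, so E[T] = 21.743.

21.74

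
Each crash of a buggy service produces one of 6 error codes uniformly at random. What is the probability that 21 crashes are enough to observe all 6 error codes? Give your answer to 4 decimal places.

By inclusion–exclusion over which error codes are missing,
P(all seen) = Σ_{j=0}^{6} (-1)^j C(6,j)((6-j)/6)^21
= 1.00000 - 0.13042 + 0.00301 - 0.00001 + 0.00000 - 0.00000 + 0.00000
= 0.87258.

0.8726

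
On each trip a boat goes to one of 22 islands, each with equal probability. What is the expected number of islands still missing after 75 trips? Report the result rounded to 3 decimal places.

For each island, P(unseen after 75) = (21/22)^75 = 0.0305.
By linearity of expectation, E[unseen] = 22·(21/22)^75 = 0.6717.

0.672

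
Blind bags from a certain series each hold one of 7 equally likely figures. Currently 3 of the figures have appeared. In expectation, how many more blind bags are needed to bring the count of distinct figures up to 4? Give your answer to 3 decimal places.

The wait to go from k to k+1 distinct figures is geometric with mean 7/(7-k).
Only the k = 3 term is needed: E = 7/4 = 1.7500.

1.750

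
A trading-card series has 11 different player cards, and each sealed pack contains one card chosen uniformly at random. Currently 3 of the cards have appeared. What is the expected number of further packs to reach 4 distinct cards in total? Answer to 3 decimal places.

With k distinct cards already seen, the next new one takes an expected 11/(11-k) packs.
Only the k = 3 term is needed: E = 11/8 = 1.3750.

1.375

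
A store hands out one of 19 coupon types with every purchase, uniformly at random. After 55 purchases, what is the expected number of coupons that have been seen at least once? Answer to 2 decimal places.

18.03

For each coupon, P(seen in 55 purchases) = 1 - (18/19)^55 = 0.949.
By linearity of expectation, E[distinct seen] = 19·(1 - (18/19)^55) = 18.029.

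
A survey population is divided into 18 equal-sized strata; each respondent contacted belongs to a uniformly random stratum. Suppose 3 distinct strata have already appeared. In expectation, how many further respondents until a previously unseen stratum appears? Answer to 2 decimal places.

Each respondent yields a new stratum with probability (18-3)/18 = 15/18, so the wait is geometric with mean 18/15.
E = 18/15 = 1.200.

1.20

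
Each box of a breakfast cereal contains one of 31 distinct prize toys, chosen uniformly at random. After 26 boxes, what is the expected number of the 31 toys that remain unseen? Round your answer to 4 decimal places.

13.2163

For each toy, P(unseen after 26) = (30/31)^26 = 0.42633.
By linearity of expectation, E[unseen] = 31·(30/31)^26 = 13.21631.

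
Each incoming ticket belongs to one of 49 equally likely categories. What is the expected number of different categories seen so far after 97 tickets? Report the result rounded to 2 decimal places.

For each category, P(seen in 97 tickets) = 1 - (48/49)^97 = 0.865.
By linearity of expectation, E[distinct seen] = 49·(1 - (48/49)^97) = 42.369.

42.37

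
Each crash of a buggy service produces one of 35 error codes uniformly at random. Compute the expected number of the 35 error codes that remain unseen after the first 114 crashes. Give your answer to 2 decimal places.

1.29

For each error code, P(unseen after 114) = (34/35)^114 = 0.037.
By linearity of expectation, E[unseen] = 35·(34/35)^114 = 1.285.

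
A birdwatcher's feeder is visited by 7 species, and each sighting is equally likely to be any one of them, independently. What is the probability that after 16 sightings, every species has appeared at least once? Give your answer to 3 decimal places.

0.498

Let A_i be the event that species i is missing after 16 sightings. By inclusion–exclusion on the A_i,
P(all seen) = Σ_{j=0}^{7} (-1)^j C(7,j)((7-j)/7)^16
= 1.0000 - 0.5942 + 0.0964 - 0.0045 + 0.0000 - 0.0000 + 0.0000 - 0.0000
= 0.4977.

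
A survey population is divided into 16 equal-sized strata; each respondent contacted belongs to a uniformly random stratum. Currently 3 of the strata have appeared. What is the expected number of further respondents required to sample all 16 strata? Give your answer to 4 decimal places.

From k distinct to k+1 distinct takes on average 16/(16-k) respondents.
Sum over k = 3,...,15: E = 16/13 + 16/12 + 16/11 + ... + 16/2 + 16/1 = 50.88214.

50.8821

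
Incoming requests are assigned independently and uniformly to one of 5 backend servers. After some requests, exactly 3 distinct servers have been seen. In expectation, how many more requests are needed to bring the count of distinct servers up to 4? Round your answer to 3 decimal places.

2.500

With k distinct servers already seen, the next new one takes an expected 5/(5-k) requests.
Only the k = 3 term is needed: E = 5/2 = 2.5000.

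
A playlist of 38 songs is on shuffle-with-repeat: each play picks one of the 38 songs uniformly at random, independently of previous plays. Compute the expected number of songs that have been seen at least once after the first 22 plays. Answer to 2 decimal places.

For each song, P(seen in 22 plays) = 1 - (37/38)^22 = 0.444.
By linearity of expectation, E[distinct seen] = 38·(1 - (37/38)^22) = 16.866.

16.87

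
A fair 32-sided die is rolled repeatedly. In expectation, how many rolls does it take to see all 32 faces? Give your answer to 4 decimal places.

129.8718

Split into phases: going from k distinct to k+1 distinct takes on average 32/(32-k) rolls.
E[T] = 32/32 + 32/31 + 32/30 + ... + 32/2 + 32/1 = 32·H_{32}.
H_{32} = 4.05850, so E[T] = 129.87185.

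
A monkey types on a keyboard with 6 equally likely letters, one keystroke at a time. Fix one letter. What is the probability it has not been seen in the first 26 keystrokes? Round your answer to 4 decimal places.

Each keystroke misses the fixed letter with probability (6-1)/6 = 5/6, independently.
P(still missing after 26) = (5/6)^26 = 0.00874.

0.0087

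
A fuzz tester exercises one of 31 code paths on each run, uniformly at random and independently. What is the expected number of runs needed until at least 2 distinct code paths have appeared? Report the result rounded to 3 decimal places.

With k distinct code paths already seen, the next new one arrives after an expected 31/(31-k) runs.
Sum over k = 0,...,1: E = 31/31 + 31/30 = 2.0333.

2.033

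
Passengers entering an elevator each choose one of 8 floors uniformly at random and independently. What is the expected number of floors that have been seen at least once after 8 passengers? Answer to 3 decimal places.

5.251

For each floor, P(seen in 8 passengers) = 1 - (7/8)^8 = 0.6564.
By linearity of expectation, E[distinct seen] = 8·(1 - (7/8)^8) = 5.2511.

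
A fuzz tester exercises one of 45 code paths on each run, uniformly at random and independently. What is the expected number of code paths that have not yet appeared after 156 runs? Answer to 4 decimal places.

For each code path, P(unseen after 156) = (44/45)^156 = 0.03002.
By linearity of expectation, E[unseen] = 45·(44/45)^156 = 1.35107.

1.3511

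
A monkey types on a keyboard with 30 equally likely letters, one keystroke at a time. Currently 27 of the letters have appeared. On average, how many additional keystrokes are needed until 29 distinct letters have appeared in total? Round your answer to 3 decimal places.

25.000

With k distinct letters already seen, the next new one takes an expected 30/(30-k) keystrokes.
Sum over k = 27,...,28: E = 30/3 + 30/2 = 25.0000.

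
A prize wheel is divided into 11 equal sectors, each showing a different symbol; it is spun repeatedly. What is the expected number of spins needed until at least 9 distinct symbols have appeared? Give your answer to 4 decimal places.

With k distinct symbols already seen, the next new one arrives after an expected 11/(11-k) spins.
Sum over k = 0,...,8: E = 11/11 + 11/10 + 11/9 + ... + 11/4 + 11/3 = 16.71865.

16.7187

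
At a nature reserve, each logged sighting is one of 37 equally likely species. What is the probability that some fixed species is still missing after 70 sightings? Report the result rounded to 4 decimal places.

0.1469

Each sighting misses the fixed species with probability (37-1)/37 = 36/37, independently.
P(still missing after 70) = (36/37)^70 = 0.14691.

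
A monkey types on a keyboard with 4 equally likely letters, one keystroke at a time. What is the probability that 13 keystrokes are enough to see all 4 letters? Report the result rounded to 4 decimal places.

0.9057

Let A_i be the event that letter i is missing after 13 keystrokes. By inclusion–exclusion on the A_i,
P(all seen) = Σ_{j=0}^{4} (-1)^j C(4,j)((4-j)/4)^13
= 1.00000 - 0.09503 + 0.00073 - 0.00000 + 0.00000
= 0.90570.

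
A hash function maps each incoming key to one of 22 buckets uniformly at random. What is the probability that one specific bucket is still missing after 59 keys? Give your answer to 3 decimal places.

On each key the fixed bucket fails to appear with probability 21/22.
P(still missing after 59) = (21/22)^59 = 0.0643.

0.064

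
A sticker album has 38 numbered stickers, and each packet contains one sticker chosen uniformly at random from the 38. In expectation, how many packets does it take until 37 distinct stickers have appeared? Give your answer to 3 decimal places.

With k distinct stickers already seen, the next new one arrives after an expected 38/(38-k) packets.
Sum over k = 0,...,36: E = 38/38 + 38/37 + 38/36 + ... + 38/3 + 38/2 = 122.6603.

122.660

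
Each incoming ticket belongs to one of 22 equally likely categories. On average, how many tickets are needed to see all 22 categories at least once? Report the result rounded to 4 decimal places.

The wait to go from k to k+1 distinct categories is geometric with mean 22/(22-k).
E[T] = 22/22 + 22/21 + 22/20 + ... + 22/2 + 22/1 = 22·H_{22}.
H_{22} = 3.69081, so E[T] = 81.19789.

81.1979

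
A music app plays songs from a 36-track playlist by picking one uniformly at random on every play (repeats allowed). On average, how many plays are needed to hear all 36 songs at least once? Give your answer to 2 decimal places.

150.28

Split into phases: going from k distinct to k+1 distinct takes on average 36/(36-k) plays.
E[T] = 36/36 + 36/35 + 36/34 + ... + 36/2 + 36/1 = 36·H_{36}.
H_{36} = 4.175, so E[T] = 150.284.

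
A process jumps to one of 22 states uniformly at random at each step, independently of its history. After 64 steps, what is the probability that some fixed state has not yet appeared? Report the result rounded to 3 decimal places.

0.051

On each step the fixed state fails to appear with probability 21/22.
P(still missing after 64) = (21/22)^64 = 0.0509.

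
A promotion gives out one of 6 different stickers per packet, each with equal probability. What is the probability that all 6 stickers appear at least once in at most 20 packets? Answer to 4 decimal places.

By inclusion–exclusion over which stickers are missing,
P(all seen) = Σ_{j=0}^{6} (-1)^j C(6,j)((6-j)/6)^20
= 1.00000 - 0.15650 + 0.00451 - 0.00002 + 0.00000 - 0.00000 + 0.00000
= 0.84799.

0.8480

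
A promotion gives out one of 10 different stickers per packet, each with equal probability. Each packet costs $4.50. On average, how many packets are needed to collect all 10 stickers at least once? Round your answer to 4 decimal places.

Split into phases: going from k distinct to k+1 distinct takes on average 10/(10-k) packets.
E[T] = 10/10 + 10/9 + 10/8 + ... + 10/2 + 10/1 = 10·H_{10}.
H_{10} = 2.92897, so E[T] = 29.28968.

29.2897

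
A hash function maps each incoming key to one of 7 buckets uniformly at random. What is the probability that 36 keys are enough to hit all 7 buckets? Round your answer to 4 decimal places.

Let A_i be the event that bucket i is missing after 36 keys. By inclusion–exclusion on the A_i,
P(all seen) = Σ_{j=0}^{7} (-1)^j C(7,j)((7-j)/7)^36
= 1.00000 - 0.02723 + 0.00012 - 0.00000 + 0.00000 - 0.00000 + 0.00000 - 0.00000
= 0.97289.

0.9729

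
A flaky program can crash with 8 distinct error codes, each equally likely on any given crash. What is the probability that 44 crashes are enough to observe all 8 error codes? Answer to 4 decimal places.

Let A_i be the event that error code i is missing after 44 crashes. By inclusion–exclusion on the A_i,
P(all seen) = Σ_{j=0}^{8} (-1)^j C(8,j)((8-j)/8)^44
= 1.00000 - 0.02246 + 0.00009 - 0.00000 + 0.00000 - 0.00000 + 0.00000 - 0.00000 + 0.00000
= 0.97763.

0.9776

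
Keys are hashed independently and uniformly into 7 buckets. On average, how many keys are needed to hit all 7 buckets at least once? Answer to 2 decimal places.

Split into phases: going from k distinct to k+1 distinct takes on average 7/(7-k) keys.
E[T] = 7/7 + 7/6 + 7/5 + ... + 7/2 + 7/1 = 7·H_{7}.
H_{7} = 2.593, so E[T] = 18.150.

18.15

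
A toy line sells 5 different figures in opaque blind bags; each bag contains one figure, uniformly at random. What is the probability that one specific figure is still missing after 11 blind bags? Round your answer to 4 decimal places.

0.0859

Each blind bag misses the fixed figure with probability (5-1)/5 = 4/5, independently.
P(still missing after 11) = (4/5)^11 = 0.08590.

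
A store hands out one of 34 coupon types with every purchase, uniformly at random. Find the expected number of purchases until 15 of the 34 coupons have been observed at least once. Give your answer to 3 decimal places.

Going from k to k+1 distinct takes a geometric number of purchases with mean 34/(34-k).
Sum over k = 0,...,14: E = 34/34 + 34/33 + 34/32 + ... + 34/21 + 34/20 = 19.3960.

19.396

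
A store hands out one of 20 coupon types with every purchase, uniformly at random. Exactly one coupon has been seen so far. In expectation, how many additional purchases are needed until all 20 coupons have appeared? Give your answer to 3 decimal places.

With k distinct coupons already seen, the next new one takes an expected 20/(20-k) purchases.
Sum over k = 1,...,19: E = 20/19 + 20/18 + 20/17 + ... + 20/2 + 20/1 = 70.9548.

70.955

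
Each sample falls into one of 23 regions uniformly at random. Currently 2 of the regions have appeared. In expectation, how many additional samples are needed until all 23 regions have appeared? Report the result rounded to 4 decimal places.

With k distinct regions already seen, the next new one takes an expected 23/(23-k) samples.
Sum over k = 2,...,22: E = 23/21 + 23/20 + 23/19 + ... + 23/2 + 23/1 = 83.84325.

83.8433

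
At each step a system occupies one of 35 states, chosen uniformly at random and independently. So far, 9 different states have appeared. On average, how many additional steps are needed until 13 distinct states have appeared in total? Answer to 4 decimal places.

From k distinct to k+1 distinct takes on average 35/(35-k) steps.
Sum over k = 9,...,12: E = 35/26 + 35/25 + 35/24 + 35/23 = 5.72623.

5.7262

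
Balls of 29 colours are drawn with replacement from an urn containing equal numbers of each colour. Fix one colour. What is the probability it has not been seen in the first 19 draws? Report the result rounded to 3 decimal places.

0.513

On each draw the fixed colour fails to appear with probability 28/29.
P(still missing after 19) = (28/29)^19 = 0.5134.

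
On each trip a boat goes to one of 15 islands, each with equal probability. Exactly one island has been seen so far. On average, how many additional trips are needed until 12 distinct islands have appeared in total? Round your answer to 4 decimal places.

21.2734

From k distinct to k+1 distinct takes on average 15/(15-k) trips.
Sum over k = 1,...,11: E = 15/14 + 15/13 + 15/12 + ... + 15/5 + 15/4 = 21.27343.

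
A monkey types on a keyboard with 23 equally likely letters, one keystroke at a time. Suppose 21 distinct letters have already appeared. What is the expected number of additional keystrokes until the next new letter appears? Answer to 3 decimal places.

11.500

The number of keystrokes until the next new letter is geometric with success probability 2/23, so its mean is 23/2.
E = 23/2 = 11.5000.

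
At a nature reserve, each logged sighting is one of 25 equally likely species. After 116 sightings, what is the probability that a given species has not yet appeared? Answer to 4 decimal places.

On each sighting the fixed species fails to appear with probability 24/25.
P(still missing after 116) = (24/25)^116 = 0.00878.

0.0088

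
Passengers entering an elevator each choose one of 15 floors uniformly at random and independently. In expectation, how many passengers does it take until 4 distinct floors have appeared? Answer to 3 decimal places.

With k distinct floors already seen, the next new one arrives after an expected 15/(15-k) passengers.
Sum over k = 0,...,3: E = 15/15 + 15/14 + 15/13 + 15/12 = 4.4753.

4.475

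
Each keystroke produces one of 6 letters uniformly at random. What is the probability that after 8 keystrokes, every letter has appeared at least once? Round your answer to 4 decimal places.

Let A_i be the event that letter i is missing after 8 keystrokes. By inclusion–exclusion on the A_i,
P(all seen) = Σ_{j=0}^{6} (-1)^j C(6,j)((6-j)/6)^8
= 1.00000 - 1.39541 + 0.58528 - 0.07813 + 0.00229 - 0.00000 + 0.00000
= 0.11403.

0.1140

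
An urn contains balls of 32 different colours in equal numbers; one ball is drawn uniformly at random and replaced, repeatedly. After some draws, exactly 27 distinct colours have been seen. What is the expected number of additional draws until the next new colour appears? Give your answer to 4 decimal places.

The number of draws until the next new colour is geometric with success probability 5/32, so its mean is 32/5.
E = 32/5 = 6.40000.

6.4000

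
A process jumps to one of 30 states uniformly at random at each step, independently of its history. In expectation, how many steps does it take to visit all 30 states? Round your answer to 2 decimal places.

The wait to go from k to k+1 distinct states is geometric with mean 30/(30-k).
E[T] = 30/30 + 30/29 + 30/28 + ... + 30/2 + 30/1 = 30·H_{30}.
H_{30} = 3.995, so E[T] = 119.850.

119.85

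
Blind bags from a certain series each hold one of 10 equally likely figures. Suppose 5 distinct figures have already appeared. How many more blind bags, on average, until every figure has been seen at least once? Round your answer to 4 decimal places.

22.8333

From k distinct to k+1 distinct takes on average 10/(10-k) blind bags.
Sum over k = 5,...,9: E = 10/5 + 10/4 + 10/3 + 10/2 + 10/1 = 22.83333.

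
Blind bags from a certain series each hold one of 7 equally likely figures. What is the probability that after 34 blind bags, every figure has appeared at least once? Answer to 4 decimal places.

Let A_i be the event that figure i is missing after 34 blind bags. By inclusion–exclusion on the A_i,
P(all seen) = Σ_{j=0}^{7} (-1)^j C(7,j)((7-j)/7)^34
= 1.00000 - 0.03706 + 0.00023 - 0.00000 + 0.00000 - 0.00000 + 0.00000 - 0.00000
= 0.96317.

0.9632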